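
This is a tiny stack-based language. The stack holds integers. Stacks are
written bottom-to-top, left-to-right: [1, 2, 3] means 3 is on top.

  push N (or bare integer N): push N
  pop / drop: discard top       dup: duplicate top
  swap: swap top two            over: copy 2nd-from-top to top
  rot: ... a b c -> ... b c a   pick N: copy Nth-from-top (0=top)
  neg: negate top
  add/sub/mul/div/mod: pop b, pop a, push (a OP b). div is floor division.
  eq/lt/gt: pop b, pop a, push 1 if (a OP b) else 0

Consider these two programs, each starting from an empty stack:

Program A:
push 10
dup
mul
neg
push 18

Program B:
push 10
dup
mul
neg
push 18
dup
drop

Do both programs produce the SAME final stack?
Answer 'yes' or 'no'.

Program A trace:
  After 'push 10': [10]
  After 'dup': [10, 10]
  After 'mul': [100]
  After 'neg': [-100]
  After 'push 18': [-100, 18]
Program A final stack: [-100, 18]

Program B trace:
  After 'push 10': [10]
  After 'dup': [10, 10]
  After 'mul': [100]
  After 'neg': [-100]
  After 'push 18': [-100, 18]
  After 'dup': [-100, 18, 18]
  After 'drop': [-100, 18]
Program B final stack: [-100, 18]
Same: yes

Answer: yes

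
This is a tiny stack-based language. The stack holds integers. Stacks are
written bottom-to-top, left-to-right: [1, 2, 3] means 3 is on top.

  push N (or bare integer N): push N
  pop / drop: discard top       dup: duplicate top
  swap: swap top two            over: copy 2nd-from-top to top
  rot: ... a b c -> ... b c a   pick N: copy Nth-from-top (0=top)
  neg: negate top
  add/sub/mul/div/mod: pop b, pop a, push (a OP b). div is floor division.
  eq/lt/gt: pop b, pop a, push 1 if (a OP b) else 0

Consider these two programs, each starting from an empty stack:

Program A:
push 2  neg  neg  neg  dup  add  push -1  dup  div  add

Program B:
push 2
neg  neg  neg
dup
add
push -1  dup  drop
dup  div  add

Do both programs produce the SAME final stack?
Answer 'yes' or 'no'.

Program A trace:
  After 'push 2': [2]
  After 'neg': [-2]
  After 'neg': [2]
  After 'neg': [-2]
  After 'dup': [-2, -2]
  After 'add': [-4]
  After 'push -1': [-4, -1]
  After 'dup': [-4, -1, -1]
  After 'div': [-4, 1]
  After 'add': [-3]
Program A final stack: [-3]

Program B trace:
  After 'push 2': [2]
  After 'neg': [-2]
  After 'neg': [2]
  After 'neg': [-2]
  After 'dup': [-2, -2]
  After 'add': [-4]
  After 'push -1': [-4, -1]
  After 'dup': [-4, -1, -1]
  After 'drop': [-4, -1]
  After 'dup': [-4, -1, -1]
  After 'div': [-4, 1]
  After 'add': [-3]
Program B final stack: [-3]
Same: yes

Answer: yes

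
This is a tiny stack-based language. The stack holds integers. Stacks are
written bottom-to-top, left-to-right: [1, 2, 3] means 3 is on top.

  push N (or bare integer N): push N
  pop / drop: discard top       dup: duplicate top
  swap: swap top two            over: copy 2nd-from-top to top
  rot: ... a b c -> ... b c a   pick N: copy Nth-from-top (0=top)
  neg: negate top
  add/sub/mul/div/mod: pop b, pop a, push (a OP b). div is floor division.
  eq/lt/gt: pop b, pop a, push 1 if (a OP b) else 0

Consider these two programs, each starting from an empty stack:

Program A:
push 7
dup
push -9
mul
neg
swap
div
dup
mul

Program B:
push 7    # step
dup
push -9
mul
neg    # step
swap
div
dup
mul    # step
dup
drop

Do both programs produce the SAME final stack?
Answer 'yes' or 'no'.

Program A trace:
  After 'push 7': [7]
  After 'dup': [7, 7]
  After 'push -9': [7, 7, -9]
  After 'mul': [7, -63]
  After 'neg': [7, 63]
  After 'swap': [63, 7]
  After 'div': [9]
  After 'dup': [9, 9]
  After 'mul': [81]
Program A final stack: [81]

Program B trace:
  After 'push 7': [7]
  After 'dup': [7, 7]
  After 'push -9': [7, 7, -9]
  After 'mul': [7, -63]
  After 'neg': [7, 63]
  After 'swap': [63, 7]
  After 'div': [9]
  After 'dup': [9, 9]
  After 'mul': [81]
  After 'dup': [81, 81]
  After 'drop': [81]
Program B final stack: [81]
Same: yes

Answer: yes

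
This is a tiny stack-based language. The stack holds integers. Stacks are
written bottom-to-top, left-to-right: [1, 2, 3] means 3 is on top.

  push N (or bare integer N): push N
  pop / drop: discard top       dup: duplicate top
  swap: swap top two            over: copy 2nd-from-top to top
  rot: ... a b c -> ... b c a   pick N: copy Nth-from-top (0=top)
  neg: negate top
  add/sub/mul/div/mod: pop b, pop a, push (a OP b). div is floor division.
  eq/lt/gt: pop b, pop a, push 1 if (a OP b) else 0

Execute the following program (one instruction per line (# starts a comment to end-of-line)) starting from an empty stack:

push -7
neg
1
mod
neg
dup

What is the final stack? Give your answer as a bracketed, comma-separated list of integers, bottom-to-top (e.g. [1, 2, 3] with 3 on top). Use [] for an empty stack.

Answer: [0, 0]

Derivation:
After 'push -7': [-7]
After 'neg': [7]
After 'push 1': [7, 1]
After 'mod': [0]
After 'neg': [0]
After 'dup': [0, 0]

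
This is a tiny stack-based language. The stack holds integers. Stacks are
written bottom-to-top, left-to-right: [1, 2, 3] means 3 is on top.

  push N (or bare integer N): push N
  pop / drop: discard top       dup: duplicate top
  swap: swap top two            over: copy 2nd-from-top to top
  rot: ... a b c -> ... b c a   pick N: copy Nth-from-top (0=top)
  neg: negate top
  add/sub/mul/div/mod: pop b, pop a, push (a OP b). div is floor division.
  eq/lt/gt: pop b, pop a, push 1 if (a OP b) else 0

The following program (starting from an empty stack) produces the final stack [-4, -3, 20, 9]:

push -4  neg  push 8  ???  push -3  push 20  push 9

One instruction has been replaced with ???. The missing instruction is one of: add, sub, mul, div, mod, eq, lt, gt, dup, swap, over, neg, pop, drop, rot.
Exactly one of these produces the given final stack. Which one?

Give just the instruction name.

Answer: sub

Derivation:
Stack before ???: [4, 8]
Stack after ???:  [-4]
The instruction that transforms [4, 8] -> [-4] is: sub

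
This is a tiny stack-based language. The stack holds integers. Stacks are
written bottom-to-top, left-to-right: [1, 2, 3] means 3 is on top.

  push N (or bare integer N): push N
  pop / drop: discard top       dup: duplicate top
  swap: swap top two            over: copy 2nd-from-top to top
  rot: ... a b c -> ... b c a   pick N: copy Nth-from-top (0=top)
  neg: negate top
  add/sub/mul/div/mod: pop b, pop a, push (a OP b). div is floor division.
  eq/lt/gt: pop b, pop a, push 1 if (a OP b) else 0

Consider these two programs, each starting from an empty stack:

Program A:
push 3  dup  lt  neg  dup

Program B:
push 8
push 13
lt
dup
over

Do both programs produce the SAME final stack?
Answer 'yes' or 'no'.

Program A trace:
  After 'push 3': [3]
  After 'dup': [3, 3]
  After 'lt': [0]
  After 'neg': [0]
  After 'dup': [0, 0]
Program A final stack: [0, 0]

Program B trace:
  After 'push 8': [8]
  After 'push 13': [8, 13]
  After 'lt': [1]
  After 'dup': [1, 1]
  After 'over': [1, 1, 1]
Program B final stack: [1, 1, 1]
Same: no

Answer: no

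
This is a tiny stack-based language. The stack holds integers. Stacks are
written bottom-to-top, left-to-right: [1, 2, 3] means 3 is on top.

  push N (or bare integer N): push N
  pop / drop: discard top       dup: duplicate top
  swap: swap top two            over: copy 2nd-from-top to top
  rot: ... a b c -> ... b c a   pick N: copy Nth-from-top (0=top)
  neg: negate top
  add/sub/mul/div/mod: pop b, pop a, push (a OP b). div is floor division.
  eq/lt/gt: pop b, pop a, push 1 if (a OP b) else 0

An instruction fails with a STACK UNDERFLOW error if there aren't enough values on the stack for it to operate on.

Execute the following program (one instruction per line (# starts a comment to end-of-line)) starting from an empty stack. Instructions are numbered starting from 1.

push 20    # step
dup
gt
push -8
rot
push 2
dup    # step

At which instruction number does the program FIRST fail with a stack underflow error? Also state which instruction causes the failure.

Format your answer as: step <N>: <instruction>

Step 1 ('push 20'): stack = [20], depth = 1
Step 2 ('dup'): stack = [20, 20], depth = 2
Step 3 ('gt'): stack = [0], depth = 1
Step 4 ('push -8'): stack = [0, -8], depth = 2
Step 5 ('rot'): needs 3 value(s) but depth is 2 — STACK UNDERFLOW

Answer: step 5: rot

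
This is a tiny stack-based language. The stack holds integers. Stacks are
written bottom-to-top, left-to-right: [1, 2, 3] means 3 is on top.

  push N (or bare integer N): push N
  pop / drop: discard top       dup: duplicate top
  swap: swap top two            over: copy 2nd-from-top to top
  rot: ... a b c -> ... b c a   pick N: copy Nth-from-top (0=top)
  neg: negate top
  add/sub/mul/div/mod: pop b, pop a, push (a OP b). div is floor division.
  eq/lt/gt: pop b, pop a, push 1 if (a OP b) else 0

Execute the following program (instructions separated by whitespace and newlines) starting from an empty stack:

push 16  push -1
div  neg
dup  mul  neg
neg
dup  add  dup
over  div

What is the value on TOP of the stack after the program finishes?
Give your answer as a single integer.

After 'push 16': [16]
After 'push -1': [16, -1]
After 'div': [-16]
After 'neg': [16]
After 'dup': [16, 16]
After 'mul': [256]
After 'neg': [-256]
After 'neg': [256]
After 'dup': [256, 256]
After 'add': [512]
After 'dup': [512, 512]
After 'over': [512, 512, 512]
After 'div': [512, 1]

Answer: 1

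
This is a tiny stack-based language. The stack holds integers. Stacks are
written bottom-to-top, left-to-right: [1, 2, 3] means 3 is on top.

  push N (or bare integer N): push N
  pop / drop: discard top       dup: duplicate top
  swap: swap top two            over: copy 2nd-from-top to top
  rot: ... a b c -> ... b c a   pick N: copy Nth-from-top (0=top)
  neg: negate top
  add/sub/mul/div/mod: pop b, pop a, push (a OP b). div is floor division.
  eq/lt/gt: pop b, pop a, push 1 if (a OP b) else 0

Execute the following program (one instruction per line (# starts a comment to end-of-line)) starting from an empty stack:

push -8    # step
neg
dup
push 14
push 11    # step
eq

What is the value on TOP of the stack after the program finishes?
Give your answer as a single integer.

Answer: 0

Derivation:
After 'push -8': [-8]
After 'neg': [8]
After 'dup': [8, 8]
After 'push 14': [8, 8, 14]
After 'push 11': [8, 8, 14, 11]
After 'eq': [8, 8, 0]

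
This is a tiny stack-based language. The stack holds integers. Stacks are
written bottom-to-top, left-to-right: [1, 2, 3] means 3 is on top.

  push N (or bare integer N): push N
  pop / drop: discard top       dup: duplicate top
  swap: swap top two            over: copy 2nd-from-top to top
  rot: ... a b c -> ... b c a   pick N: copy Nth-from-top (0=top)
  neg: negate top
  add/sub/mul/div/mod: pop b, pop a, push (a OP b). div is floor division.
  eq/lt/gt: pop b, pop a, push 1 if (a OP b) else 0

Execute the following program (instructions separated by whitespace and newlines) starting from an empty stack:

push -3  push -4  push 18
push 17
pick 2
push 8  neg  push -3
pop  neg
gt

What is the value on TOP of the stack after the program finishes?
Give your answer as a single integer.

Answer: 0

Derivation:
After 'push -3': [-3]
After 'push -4': [-3, -4]
After 'push 18': [-3, -4, 18]
After 'push 17': [-3, -4, 18, 17]
After 'pick 2': [-3, -4, 18, 17, -4]
After 'push 8': [-3, -4, 18, 17, -4, 8]
After 'neg': [-3, -4, 18, 17, -4, -8]
After 'push -3': [-3, -4, 18, 17, -4, -8, -3]
After 'pop': [-3, -4, 18, 17, -4, -8]
After 'neg': [-3, -4, 18, 17, -4, 8]
After 'gt': [-3, -4, 18, 17, 0]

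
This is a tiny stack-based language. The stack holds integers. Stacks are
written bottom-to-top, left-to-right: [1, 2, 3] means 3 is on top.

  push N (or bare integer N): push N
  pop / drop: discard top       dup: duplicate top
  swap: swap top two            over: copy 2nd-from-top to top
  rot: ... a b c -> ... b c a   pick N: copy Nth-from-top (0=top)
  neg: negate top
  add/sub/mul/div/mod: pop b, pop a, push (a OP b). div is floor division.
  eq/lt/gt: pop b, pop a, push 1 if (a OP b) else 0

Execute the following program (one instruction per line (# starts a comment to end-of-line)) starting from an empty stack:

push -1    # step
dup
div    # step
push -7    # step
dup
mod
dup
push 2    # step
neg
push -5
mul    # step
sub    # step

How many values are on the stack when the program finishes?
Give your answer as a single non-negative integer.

After 'push -1': stack = [-1] (depth 1)
After 'dup': stack = [-1, -1] (depth 2)
After 'div': stack = [1] (depth 1)
After 'push -7': stack = [1, -7] (depth 2)
After 'dup': stack = [1, -7, -7] (depth 3)
After 'mod': stack = [1, 0] (depth 2)
After 'dup': stack = [1, 0, 0] (depth 3)
After 'push 2': stack = [1, 0, 0, 2] (depth 4)
After 'neg': stack = [1, 0, 0, -2] (depth 4)
After 'push -5': stack = [1, 0, 0, -2, -5] (depth 5)
After 'mul': stack = [1, 0, 0, 10] (depth 4)
After 'sub': stack = [1, 0, -10] (depth 3)

Answer: 3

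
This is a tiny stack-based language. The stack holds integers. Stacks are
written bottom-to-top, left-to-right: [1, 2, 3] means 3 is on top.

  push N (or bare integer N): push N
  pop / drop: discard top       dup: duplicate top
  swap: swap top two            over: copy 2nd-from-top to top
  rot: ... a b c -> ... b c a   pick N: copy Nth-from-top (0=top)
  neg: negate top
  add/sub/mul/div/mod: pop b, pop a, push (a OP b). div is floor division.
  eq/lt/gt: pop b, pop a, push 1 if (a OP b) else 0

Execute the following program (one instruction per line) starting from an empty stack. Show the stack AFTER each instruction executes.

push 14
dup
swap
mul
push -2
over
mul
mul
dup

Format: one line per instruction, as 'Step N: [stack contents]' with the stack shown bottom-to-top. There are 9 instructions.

Step 1: [14]
Step 2: [14, 14]
Step 3: [14, 14]
Step 4: [196]
Step 5: [196, -2]
Step 6: [196, -2, 196]
Step 7: [196, -392]
Step 8: [-76832]
Step 9: [-76832, -76832]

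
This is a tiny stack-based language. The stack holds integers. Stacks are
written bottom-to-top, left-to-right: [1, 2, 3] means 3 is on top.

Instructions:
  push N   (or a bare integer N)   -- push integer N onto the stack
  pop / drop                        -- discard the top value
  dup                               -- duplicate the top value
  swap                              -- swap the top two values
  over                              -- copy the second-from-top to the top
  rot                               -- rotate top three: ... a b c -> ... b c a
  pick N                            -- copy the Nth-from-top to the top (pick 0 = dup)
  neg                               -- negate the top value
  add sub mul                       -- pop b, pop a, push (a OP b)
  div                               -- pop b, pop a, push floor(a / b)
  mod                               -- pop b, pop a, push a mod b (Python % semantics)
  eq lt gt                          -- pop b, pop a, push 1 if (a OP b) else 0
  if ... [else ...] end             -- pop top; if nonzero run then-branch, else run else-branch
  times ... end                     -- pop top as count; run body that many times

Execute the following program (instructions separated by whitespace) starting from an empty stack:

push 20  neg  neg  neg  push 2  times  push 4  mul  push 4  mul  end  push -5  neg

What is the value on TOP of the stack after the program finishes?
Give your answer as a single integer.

After 'push 20': [20]
After 'neg': [-20]
After 'neg': [20]
After 'neg': [-20]
After 'push 2': [-20, 2]
After 'times': [-20]
After 'push 4': [-20, 4]
After 'mul': [-80]
After 'push 4': [-80, 4]
After 'mul': [-320]
After 'push 4': [-320, 4]
After 'mul': [-1280]
After 'push 4': [-1280, 4]
After 'mul': [-5120]
After 'push -5': [-5120, -5]
After 'neg': [-5120, 5]

Answer: 5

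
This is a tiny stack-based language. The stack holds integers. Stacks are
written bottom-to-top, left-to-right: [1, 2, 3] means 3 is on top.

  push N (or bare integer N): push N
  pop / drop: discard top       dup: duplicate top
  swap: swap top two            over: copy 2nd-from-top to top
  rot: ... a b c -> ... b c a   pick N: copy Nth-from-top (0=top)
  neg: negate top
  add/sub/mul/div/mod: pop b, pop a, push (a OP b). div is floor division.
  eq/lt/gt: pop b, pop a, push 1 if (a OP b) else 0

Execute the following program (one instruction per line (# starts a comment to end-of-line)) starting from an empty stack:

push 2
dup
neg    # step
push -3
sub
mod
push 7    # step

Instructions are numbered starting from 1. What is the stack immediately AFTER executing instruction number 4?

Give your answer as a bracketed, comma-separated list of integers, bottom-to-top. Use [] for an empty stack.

Step 1 ('push 2'): [2]
Step 2 ('dup'): [2, 2]
Step 3 ('neg'): [2, -2]
Step 4 ('push -3'): [2, -2, -3]

Answer: [2, -2, -3]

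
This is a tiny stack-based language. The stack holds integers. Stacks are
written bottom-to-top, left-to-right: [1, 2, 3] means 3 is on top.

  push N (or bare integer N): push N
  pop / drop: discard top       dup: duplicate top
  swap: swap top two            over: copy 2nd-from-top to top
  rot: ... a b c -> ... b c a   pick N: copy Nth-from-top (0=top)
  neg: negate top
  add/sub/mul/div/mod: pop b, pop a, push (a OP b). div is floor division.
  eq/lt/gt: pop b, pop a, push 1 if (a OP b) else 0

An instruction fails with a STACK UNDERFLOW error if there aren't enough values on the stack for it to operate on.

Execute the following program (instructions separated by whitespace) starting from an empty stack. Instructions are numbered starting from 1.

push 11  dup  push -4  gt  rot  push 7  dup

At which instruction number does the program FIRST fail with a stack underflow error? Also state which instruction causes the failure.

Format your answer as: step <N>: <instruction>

Step 1 ('push 11'): stack = [11], depth = 1
Step 2 ('dup'): stack = [11, 11], depth = 2
Step 3 ('push -4'): stack = [11, 11, -4], depth = 3
Step 4 ('gt'): stack = [11, 1], depth = 2
Step 5 ('rot'): needs 3 value(s) but depth is 2 — STACK UNDERFLOW

Answer: step 5: rot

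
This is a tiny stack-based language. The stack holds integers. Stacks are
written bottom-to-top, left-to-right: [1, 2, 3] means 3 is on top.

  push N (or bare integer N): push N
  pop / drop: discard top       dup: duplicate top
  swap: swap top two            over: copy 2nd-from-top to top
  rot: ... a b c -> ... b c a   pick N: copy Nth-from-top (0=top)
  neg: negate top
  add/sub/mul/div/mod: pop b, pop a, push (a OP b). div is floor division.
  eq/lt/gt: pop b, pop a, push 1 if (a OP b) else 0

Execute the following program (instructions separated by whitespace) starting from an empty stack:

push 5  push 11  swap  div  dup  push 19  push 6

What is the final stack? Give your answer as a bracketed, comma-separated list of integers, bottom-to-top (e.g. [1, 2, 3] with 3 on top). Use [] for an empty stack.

Answer: [2, 2, 19, 6]

Derivation:
After 'push 5': [5]
After 'push 11': [5, 11]
After 'swap': [11, 5]
After 'div': [2]
After 'dup': [2, 2]
After 'push 19': [2, 2, 19]
After 'push 6': [2, 2, 19, 6]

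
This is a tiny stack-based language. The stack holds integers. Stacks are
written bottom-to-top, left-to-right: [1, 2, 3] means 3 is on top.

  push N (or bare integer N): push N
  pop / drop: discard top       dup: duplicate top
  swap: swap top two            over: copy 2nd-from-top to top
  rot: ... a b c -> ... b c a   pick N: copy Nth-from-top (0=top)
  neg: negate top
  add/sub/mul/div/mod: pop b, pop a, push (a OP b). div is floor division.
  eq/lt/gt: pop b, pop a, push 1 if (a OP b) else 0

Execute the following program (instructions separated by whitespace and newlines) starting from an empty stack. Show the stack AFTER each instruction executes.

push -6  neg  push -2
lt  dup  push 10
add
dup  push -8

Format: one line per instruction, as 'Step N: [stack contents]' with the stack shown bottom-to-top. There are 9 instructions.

Step 1: [-6]
Step 2: [6]
Step 3: [6, -2]
Step 4: [0]
Step 5: [0, 0]
Step 6: [0, 0, 10]
Step 7: [0, 10]
Step 8: [0, 10, 10]
Step 9: [0, 10, 10, -8]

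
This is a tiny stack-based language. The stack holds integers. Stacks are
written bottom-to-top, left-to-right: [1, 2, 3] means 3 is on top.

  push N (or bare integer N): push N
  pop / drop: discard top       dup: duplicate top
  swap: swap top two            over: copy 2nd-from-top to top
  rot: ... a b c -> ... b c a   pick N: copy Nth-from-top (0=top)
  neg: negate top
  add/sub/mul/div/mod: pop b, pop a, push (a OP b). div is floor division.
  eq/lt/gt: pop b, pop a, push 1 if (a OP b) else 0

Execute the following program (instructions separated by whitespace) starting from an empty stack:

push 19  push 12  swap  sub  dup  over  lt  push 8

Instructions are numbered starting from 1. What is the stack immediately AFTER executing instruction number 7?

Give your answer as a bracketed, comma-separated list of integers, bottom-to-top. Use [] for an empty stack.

Step 1 ('push 19'): [19]
Step 2 ('push 12'): [19, 12]
Step 3 ('swap'): [12, 19]
Step 4 ('sub'): [-7]
Step 5 ('dup'): [-7, -7]
Step 6 ('over'): [-7, -7, -7]
Step 7 ('lt'): [-7, 0]

Answer: [-7, 0]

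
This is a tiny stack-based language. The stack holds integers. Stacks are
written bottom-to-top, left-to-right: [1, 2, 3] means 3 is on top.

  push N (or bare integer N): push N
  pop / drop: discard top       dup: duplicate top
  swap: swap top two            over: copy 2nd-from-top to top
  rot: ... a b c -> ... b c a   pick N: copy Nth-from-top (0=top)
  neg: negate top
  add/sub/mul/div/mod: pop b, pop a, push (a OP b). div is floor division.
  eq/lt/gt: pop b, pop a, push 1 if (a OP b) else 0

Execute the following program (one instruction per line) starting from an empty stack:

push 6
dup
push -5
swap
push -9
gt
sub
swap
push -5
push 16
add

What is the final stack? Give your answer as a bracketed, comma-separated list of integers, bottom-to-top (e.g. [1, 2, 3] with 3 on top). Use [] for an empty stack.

Answer: [-6, 6, 11]

Derivation:
After 'push 6': [6]
After 'dup': [6, 6]
After 'push -5': [6, 6, -5]
After 'swap': [6, -5, 6]
After 'push -9': [6, -5, 6, -9]
After 'gt': [6, -5, 1]
After 'sub': [6, -6]
After 'swap': [-6, 6]
After 'push -5': [-6, 6, -5]
After 'push 16': [-6, 6, -5, 16]
After 'add': [-6, 6, 11]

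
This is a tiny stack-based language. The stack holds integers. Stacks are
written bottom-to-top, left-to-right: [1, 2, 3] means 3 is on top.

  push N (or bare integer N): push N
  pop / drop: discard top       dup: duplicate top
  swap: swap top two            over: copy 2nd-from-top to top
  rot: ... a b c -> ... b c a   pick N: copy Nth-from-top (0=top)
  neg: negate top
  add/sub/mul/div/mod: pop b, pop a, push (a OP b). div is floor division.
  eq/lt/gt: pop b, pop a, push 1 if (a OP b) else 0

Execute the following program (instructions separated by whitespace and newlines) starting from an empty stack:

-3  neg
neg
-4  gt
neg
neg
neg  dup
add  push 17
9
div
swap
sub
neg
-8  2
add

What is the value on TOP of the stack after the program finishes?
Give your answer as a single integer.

After 'push -3': [-3]
After 'neg': [3]
After 'neg': [-3]
After 'push -4': [-3, -4]
After 'gt': [1]
After 'neg': [-1]
After 'neg': [1]
After 'neg': [-1]
After 'dup': [-1, -1]
After 'add': [-2]
After 'push 17': [-2, 17]
After 'push 9': [-2, 17, 9]
After 'div': [-2, 1]
After 'swap': [1, -2]
After 'sub': [3]
After 'neg': [-3]
After 'push -8': [-3, -8]
After 'push 2': [-3, -8, 2]
After 'add': [-3, -6]

Answer: -6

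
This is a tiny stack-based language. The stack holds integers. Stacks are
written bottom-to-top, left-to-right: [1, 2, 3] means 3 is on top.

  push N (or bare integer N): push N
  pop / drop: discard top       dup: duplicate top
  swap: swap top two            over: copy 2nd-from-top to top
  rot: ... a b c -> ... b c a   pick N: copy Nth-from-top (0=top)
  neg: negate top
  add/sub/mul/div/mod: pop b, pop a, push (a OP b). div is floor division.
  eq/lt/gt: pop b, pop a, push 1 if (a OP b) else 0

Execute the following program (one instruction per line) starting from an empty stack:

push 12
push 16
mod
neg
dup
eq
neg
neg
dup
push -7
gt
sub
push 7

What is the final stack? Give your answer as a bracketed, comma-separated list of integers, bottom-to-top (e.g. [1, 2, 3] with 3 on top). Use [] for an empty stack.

After 'push 12': [12]
After 'push 16': [12, 16]
After 'mod': [12]
After 'neg': [-12]
After 'dup': [-12, -12]
After 'eq': [1]
After 'neg': [-1]
After 'neg': [1]
After 'dup': [1, 1]
After 'push -7': [1, 1, -7]
After 'gt': [1, 1]
After 'sub': [0]
After 'push 7': [0, 7]

Answer: [0, 7]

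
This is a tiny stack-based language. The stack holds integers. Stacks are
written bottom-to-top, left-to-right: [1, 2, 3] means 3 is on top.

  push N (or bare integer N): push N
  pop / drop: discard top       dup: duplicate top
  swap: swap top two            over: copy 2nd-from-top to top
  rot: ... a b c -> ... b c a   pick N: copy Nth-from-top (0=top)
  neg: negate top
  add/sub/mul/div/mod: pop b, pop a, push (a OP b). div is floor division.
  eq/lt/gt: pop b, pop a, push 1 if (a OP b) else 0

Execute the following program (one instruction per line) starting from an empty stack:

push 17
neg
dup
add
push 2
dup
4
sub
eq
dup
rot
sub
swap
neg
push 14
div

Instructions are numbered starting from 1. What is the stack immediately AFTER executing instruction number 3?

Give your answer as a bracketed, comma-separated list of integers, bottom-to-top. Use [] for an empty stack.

Answer: [-17, -17]

Derivation:
Step 1 ('push 17'): [17]
Step 2 ('neg'): [-17]
Step 3 ('dup'): [-17, -17]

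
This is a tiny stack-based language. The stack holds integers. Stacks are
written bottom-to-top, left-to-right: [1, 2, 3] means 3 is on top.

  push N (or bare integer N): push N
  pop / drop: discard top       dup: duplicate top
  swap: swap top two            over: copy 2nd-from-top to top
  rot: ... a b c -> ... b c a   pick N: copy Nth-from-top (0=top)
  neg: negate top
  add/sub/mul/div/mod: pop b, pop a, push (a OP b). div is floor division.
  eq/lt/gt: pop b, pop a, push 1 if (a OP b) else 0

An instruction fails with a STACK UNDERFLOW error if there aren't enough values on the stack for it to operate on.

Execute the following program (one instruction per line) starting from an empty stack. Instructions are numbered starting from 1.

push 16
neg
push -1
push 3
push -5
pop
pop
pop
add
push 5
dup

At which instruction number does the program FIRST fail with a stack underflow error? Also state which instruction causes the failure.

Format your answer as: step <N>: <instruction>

Step 1 ('push 16'): stack = [16], depth = 1
Step 2 ('neg'): stack = [-16], depth = 1
Step 3 ('push -1'): stack = [-16, -1], depth = 2
Step 4 ('push 3'): stack = [-16, -1, 3], depth = 3
Step 5 ('push -5'): stack = [-16, -1, 3, -5], depth = 4
Step 6 ('pop'): stack = [-16, -1, 3], depth = 3
Step 7 ('pop'): stack = [-16, -1], depth = 2
Step 8 ('pop'): stack = [-16], depth = 1
Step 9 ('add'): needs 2 value(s) but depth is 1 — STACK UNDERFLOW

Answer: step 9: add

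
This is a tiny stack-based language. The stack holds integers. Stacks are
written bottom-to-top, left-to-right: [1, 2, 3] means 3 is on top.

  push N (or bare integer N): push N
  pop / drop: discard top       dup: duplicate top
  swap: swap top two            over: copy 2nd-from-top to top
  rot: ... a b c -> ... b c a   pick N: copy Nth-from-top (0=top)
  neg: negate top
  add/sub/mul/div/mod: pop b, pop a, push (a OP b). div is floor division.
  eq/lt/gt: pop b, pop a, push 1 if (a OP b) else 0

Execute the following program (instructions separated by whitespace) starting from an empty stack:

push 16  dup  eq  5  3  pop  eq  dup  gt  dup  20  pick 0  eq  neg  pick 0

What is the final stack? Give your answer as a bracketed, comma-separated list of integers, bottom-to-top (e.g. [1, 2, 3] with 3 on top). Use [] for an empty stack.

After 'push 16': [16]
After 'dup': [16, 16]
After 'eq': [1]
After 'push 5': [1, 5]
After 'push 3': [1, 5, 3]
After 'pop': [1, 5]
After 'eq': [0]
After 'dup': [0, 0]
After 'gt': [0]
After 'dup': [0, 0]
After 'push 20': [0, 0, 20]
After 'pick 0': [0, 0, 20, 20]
After 'eq': [0, 0, 1]
After 'neg': [0, 0, -1]
After 'pick 0': [0, 0, -1, -1]

Answer: [0, 0, -1, -1]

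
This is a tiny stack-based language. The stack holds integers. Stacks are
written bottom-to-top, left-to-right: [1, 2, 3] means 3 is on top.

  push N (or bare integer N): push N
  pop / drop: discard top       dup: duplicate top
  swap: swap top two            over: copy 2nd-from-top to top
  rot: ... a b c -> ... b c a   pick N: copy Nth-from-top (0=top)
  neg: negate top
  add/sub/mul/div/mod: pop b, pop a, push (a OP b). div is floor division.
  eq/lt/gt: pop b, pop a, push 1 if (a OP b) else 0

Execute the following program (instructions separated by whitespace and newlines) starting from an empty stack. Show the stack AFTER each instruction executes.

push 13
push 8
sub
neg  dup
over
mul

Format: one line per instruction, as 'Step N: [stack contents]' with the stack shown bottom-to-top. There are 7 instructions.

Step 1: [13]
Step 2: [13, 8]
Step 3: [5]
Step 4: [-5]
Step 5: [-5, -5]
Step 6: [-5, -5, -5]
Step 7: [-5, 25]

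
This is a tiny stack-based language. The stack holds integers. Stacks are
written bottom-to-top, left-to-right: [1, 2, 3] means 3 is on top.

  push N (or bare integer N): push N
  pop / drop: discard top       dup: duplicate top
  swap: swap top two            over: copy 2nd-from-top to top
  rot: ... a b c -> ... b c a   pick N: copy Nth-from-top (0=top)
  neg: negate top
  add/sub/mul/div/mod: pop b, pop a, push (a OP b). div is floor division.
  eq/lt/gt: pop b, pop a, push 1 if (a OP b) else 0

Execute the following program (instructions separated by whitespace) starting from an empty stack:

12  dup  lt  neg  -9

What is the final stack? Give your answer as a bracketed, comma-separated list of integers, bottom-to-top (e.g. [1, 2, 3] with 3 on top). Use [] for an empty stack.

After 'push 12': [12]
After 'dup': [12, 12]
After 'lt': [0]
After 'neg': [0]
After 'push -9': [0, -9]

Answer: [0, -9]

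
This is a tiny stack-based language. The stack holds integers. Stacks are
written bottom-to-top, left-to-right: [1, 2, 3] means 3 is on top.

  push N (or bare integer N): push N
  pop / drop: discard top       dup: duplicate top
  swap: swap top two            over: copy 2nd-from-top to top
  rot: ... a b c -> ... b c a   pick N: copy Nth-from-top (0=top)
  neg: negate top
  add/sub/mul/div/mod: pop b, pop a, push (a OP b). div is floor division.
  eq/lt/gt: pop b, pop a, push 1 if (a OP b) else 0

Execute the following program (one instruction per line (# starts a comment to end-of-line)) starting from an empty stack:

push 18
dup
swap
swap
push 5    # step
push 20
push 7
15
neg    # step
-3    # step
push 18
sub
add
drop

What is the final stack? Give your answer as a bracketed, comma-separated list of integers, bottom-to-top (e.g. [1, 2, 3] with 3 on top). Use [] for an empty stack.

Answer: [18, 18, 5, 20, 7]

Derivation:
After 'push 18': [18]
After 'dup': [18, 18]
After 'swap': [18, 18]
After 'swap': [18, 18]
After 'push 5': [18, 18, 5]
After 'push 20': [18, 18, 5, 20]
After 'push 7': [18, 18, 5, 20, 7]
After 'push 15': [18, 18, 5, 20, 7, 15]
After 'neg': [18, 18, 5, 20, 7, -15]
After 'push -3': [18, 18, 5, 20, 7, -15, -3]
After 'push 18': [18, 18, 5, 20, 7, -15, -3, 18]
After 'sub': [18, 18, 5, 20, 7, -15, -21]
After 'add': [18, 18, 5, 20, 7, -36]
After 'drop': [18, 18, 5, 20, 7]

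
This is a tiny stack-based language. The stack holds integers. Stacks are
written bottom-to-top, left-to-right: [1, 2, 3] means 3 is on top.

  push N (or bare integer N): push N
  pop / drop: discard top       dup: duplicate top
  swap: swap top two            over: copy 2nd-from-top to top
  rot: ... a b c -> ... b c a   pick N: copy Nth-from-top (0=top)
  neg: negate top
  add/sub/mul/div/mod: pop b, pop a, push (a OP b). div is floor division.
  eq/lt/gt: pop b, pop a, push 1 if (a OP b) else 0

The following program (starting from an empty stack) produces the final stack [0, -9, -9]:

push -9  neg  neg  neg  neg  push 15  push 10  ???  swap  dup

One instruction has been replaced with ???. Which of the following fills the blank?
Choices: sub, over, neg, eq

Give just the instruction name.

Answer: eq

Derivation:
Stack before ???: [-9, 15, 10]
Stack after ???:  [-9, 0]
Checking each choice:
  sub: produces [5, -9, -9]
  over: produces [-9, 15, 15, 10, 10]
  neg: produces [-9, -10, 15, 15]
  eq: MATCH


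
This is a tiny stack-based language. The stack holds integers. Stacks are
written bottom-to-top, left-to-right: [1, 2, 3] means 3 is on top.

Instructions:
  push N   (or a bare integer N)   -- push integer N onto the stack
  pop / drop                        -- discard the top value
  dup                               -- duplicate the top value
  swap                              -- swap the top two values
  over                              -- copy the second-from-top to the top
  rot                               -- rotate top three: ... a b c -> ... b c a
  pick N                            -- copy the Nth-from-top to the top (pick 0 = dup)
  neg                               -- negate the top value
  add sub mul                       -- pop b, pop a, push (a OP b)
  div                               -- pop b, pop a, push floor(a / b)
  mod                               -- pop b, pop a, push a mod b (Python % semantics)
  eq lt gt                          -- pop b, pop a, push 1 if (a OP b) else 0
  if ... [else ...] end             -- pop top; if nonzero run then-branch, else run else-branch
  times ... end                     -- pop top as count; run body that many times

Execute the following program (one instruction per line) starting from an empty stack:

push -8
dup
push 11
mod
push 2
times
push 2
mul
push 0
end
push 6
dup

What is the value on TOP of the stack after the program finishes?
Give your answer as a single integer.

Answer: 6

Derivation:
After 'push -8': [-8]
After 'dup': [-8, -8]
After 'push 11': [-8, -8, 11]
After 'mod': [-8, 3]
After 'push 2': [-8, 3, 2]
After 'times': [-8, 3]
After 'push 2': [-8, 3, 2]
After 'mul': [-8, 6]
After 'push 0': [-8, 6, 0]
After 'push 2': [-8, 6, 0, 2]
After 'mul': [-8, 6, 0]
After 'push 0': [-8, 6, 0, 0]
After 'push 6': [-8, 6, 0, 0, 6]
After 'dup': [-8, 6, 0, 0, 6, 6]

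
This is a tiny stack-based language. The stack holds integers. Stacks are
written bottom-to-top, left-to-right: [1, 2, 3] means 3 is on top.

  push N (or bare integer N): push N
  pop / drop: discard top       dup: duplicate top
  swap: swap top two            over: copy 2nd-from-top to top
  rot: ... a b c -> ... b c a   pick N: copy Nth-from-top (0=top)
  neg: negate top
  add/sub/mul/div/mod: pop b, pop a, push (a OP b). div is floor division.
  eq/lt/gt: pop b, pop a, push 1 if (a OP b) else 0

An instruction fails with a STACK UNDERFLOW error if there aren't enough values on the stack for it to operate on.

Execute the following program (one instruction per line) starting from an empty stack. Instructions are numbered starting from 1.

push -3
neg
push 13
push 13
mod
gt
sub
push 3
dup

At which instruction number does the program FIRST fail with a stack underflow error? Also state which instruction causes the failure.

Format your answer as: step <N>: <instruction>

Answer: step 7: sub

Derivation:
Step 1 ('push -3'): stack = [-3], depth = 1
Step 2 ('neg'): stack = [3], depth = 1
Step 3 ('push 13'): stack = [3, 13], depth = 2
Step 4 ('push 13'): stack = [3, 13, 13], depth = 3
Step 5 ('mod'): stack = [3, 0], depth = 2
Step 6 ('gt'): stack = [1], depth = 1
Step 7 ('sub'): needs 2 value(s) but depth is 1 — STACK UNDERFLOW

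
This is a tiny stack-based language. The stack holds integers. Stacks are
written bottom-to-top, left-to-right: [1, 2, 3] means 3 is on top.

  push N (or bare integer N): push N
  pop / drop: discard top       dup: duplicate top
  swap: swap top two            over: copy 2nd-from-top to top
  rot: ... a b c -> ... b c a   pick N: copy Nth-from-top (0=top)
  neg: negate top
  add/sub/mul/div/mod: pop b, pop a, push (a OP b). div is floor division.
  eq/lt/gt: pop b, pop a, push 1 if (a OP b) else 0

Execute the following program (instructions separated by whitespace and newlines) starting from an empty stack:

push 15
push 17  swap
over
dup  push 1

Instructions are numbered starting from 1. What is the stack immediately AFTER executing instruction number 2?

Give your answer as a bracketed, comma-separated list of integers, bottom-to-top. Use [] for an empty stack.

Answer: [15, 17]

Derivation:
Step 1 ('push 15'): [15]
Step 2 ('push 17'): [15, 17]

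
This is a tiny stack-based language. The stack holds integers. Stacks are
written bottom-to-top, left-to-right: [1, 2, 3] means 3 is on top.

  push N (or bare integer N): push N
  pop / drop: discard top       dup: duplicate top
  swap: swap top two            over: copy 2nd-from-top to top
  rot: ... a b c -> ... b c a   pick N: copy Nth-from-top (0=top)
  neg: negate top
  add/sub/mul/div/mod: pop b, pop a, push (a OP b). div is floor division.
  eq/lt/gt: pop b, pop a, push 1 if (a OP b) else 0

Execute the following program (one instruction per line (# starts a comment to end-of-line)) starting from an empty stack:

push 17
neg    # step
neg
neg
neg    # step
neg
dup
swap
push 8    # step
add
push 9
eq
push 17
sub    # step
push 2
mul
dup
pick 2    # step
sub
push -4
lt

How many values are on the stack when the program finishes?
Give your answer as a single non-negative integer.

After 'push 17': stack = [17] (depth 1)
After 'neg': stack = [-17] (depth 1)
After 'neg': stack = [17] (depth 1)
After 'neg': stack = [-17] (depth 1)
After 'neg': stack = [17] (depth 1)
After 'neg': stack = [-17] (depth 1)
After 'dup': stack = [-17, -17] (depth 2)
After 'swap': stack = [-17, -17] (depth 2)
After 'push 8': stack = [-17, -17, 8] (depth 3)
After 'add': stack = [-17, -9] (depth 2)
  ...
After 'eq': stack = [-17, 0] (depth 2)
After 'push 17': stack = [-17, 0, 17] (depth 3)
After 'sub': stack = [-17, -17] (depth 2)
After 'push 2': stack = [-17, -17, 2] (depth 3)
After 'mul': stack = [-17, -34] (depth 2)
After 'dup': stack = [-17, -34, -34] (depth 3)
After 'pick 2': stack = [-17, -34, -34, -17] (depth 4)
After 'sub': stack = [-17, -34, -17] (depth 3)
After 'push -4': stack = [-17, -34, -17, -4] (depth 4)
After 'lt': stack = [-17, -34, 1] (depth 3)

Answer: 3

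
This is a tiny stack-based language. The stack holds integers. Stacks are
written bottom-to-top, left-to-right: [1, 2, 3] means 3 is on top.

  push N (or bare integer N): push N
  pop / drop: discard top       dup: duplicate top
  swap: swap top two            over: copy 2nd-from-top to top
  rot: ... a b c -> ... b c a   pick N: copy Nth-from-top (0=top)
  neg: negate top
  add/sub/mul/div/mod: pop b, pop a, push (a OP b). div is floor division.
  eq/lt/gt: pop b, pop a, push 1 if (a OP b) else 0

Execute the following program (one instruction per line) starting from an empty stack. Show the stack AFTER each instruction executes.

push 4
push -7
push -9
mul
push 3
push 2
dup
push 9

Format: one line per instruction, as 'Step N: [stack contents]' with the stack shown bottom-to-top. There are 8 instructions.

Step 1: [4]
Step 2: [4, -7]
Step 3: [4, -7, -9]
Step 4: [4, 63]
Step 5: [4, 63, 3]
Step 6: [4, 63, 3, 2]
Step 7: [4, 63, 3, 2, 2]
Step 8: [4, 63, 3, 2, 2, 9]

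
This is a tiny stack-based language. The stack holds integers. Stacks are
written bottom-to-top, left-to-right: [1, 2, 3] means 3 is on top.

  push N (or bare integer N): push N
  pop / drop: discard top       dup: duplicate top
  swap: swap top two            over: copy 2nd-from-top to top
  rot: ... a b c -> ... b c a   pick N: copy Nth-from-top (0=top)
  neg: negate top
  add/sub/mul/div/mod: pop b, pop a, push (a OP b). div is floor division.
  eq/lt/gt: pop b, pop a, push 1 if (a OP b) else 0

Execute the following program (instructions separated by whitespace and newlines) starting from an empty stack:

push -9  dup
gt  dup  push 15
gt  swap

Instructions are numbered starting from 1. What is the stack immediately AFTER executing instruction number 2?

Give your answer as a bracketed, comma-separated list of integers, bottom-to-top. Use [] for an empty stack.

Step 1 ('push -9'): [-9]
Step 2 ('dup'): [-9, -9]

Answer: [-9, -9]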